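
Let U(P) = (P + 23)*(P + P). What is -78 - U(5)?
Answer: -358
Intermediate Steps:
U(P) = 2*P*(23 + P) (U(P) = (23 + P)*(2*P) = 2*P*(23 + P))
-78 - U(5) = -78 - 2*5*(23 + 5) = -78 - 2*5*28 = -78 - 1*280 = -78 - 280 = -358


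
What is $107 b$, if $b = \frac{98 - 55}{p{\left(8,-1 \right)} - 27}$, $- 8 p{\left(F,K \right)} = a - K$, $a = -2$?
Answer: $- \frac{856}{5} \approx -171.2$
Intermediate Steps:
$p{\left(F,K \right)} = \frac{1}{4} + \frac{K}{8}$ ($p{\left(F,K \right)} = - \frac{-2 - K}{8} = \frac{1}{4} + \frac{K}{8}$)
$b = - \frac{8}{5}$ ($b = \frac{98 - 55}{\left(\frac{1}{4} + \frac{1}{8} \left(-1\right)\right) - 27} = \frac{43}{\left(\frac{1}{4} - \frac{1}{8}\right) - 27} = \frac{43}{\frac{1}{8} - 27} = \frac{43}{- \frac{215}{8}} = 43 \left(- \frac{8}{215}\right) = - \frac{8}{5} \approx -1.6$)
$107 b = 107 \left(- \frac{8}{5}\right) = - \frac{856}{5}$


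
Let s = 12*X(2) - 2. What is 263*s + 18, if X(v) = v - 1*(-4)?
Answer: 18428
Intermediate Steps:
X(v) = 4 + v (X(v) = v + 4 = 4 + v)
s = 70 (s = 12*(4 + 2) - 2 = 12*6 - 2 = 72 - 2 = 70)
263*s + 18 = 263*70 + 18 = 18410 + 18 = 18428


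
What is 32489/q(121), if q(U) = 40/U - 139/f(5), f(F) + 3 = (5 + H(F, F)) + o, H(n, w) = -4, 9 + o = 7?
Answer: 15724676/16979 ≈ 926.13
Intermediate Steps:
o = -2 (o = -9 + 7 = -2)
f(F) = -4 (f(F) = -3 + ((5 - 4) - 2) = -3 + (1 - 2) = -3 - 1 = -4)
q(U) = 139/4 + 40/U (q(U) = 40/U - 139/(-4) = 40/U - 139*(-¼) = 40/U + 139/4 = 139/4 + 40/U)
32489/q(121) = 32489/(139/4 + 40/121) = 32489/(16979/484) = 32489*(484/16979) = 15724676/16979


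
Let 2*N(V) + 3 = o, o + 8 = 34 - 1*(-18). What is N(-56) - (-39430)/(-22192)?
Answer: 207753/11096 ≈ 18.723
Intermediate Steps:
o = 44 (o = -8 + (34 - 1*(-18)) = -8 + (34 + 18) = -8 + 52 = 44)
N(V) = 41/2 (N(V) = -3/2 + (½)*44 = -3/2 + 22 = 41/2)
N(-56) - (-39430)/(-22192) = 41/2 - (-39430)/(-22192) = 41/2 - (-39430)*(-1)/22192 = 41/2 - 1*19715/11096 = 41/2 - 19715/11096 = 207753/11096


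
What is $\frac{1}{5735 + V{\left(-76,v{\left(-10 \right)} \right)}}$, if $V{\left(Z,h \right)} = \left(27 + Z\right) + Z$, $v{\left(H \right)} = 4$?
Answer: $\frac{1}{5610} \approx 0.00017825$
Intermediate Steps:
$V{\left(Z,h \right)} = 27 + 2 Z$
$\frac{1}{5735 + V{\left(-76,v{\left(-10 \right)} \right)}} = \frac{1}{5735 + \left(27 + 2 \left(-76\right)\right)} = \frac{1}{5735 + \left(27 - 152\right)} = \frac{1}{5735 - 125} = \frac{1}{5610}$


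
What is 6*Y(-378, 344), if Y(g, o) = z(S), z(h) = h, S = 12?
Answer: 72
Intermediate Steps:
Y(g, o) = 12
6*Y(-378, 344) = 6*12 = 72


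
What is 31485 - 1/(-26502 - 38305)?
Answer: 2040448396/64807 ≈ 31485.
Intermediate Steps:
31485 - 1/(-26502 - 38305) = 31485 - 1/(-64807) = 31485 - 1*(-1/64807) = 31485 + 1/64807 = 2040448396/64807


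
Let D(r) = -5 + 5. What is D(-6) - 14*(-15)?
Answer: 210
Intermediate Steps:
D(r) = 0
D(-6) - 14*(-15) = 0 - 14*(-15) = 0 + 210 = 210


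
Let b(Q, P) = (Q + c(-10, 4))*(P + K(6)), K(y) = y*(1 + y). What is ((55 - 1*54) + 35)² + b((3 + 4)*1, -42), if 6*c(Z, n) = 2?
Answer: 1296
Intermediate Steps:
c(Z, n) = ⅓ (c(Z, n) = (⅙)*2 = ⅓)
b(Q, P) = (42 + P)*(⅓ + Q) (b(Q, P) = (Q + ⅓)*(P + 6*(1 + 6)) = (⅓ + Q)*(P + 6*7) = (⅓ + Q)*(P + 42) = (⅓ + Q)*(42 + P) = (42 + P)*(⅓ + Q))
((55 - 1*54) + 35)² + b((3 + 4)*1, -42) = ((55 - 1*54) + 35)² + (14 + 42*((3 + 4)*1) + (⅓)*(-42) - 42*(3 + 4)) = ((55 - 54) + 35)² + (14 + 42*(7*1) - 14 - 294) = (1 + 35)² + (14 + 42*7 - 14 - 42*7) = 36² + (14 + 294 - 14 - 294) = 1296 + 0 = 1296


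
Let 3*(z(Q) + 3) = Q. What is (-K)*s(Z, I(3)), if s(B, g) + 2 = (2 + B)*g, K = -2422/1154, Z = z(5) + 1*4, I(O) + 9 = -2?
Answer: -193760/1731 ≈ -111.94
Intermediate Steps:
z(Q) = -3 + Q/3
I(O) = -11 (I(O) = -9 - 2 = -11)
Z = 8/3 (Z = (-3 + (⅓)*5) + 1*4 = (-3 + 5/3) + 4 = -4/3 + 4 = 8/3 ≈ 2.6667)
K = -1211/577 (K = -2422*1/1154 = -1211/577 ≈ -2.0988)
s(B, g) = -2 + g*(2 + B) (s(B, g) = -2 + (2 + B)*g = -2 + g*(2 + B))
(-K)*s(Z, I(3)) = (-1*(-1211/577))*(-2 + 2*(-11) + (8/3)*(-11)) = 1211*(-2 - 22 - 88/3)/577 = (1211/577)*(-160/3) = -193760/1731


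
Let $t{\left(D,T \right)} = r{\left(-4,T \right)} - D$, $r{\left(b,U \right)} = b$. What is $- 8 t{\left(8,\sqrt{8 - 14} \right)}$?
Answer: $96$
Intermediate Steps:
$t{\left(D,T \right)} = -4 - D$
$- 8 t{\left(8,\sqrt{8 - 14} \right)} = - 8 \left(-4 - 8\right) = \left(-8\right) \left(-12\right) = 96$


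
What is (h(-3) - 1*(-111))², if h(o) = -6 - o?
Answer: 11664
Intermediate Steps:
(h(-3) - 1*(-111))² = ((-6 - 1*(-3)) - 1*(-111))² = ((-6 + 3) + 111)² = (-3 + 111)² = 108² = 11664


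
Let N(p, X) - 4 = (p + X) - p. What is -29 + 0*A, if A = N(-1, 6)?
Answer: -29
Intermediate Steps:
N(p, X) = 4 + X (N(p, X) = 4 + ((p + X) - p) = 4 + ((X + p) - p) = 4 + X)
A = 10 (A = 4 + 6 = 10)
-29 + 0*A = -29 + 0*10 = -29 + 0 = -29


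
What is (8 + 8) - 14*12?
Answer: -152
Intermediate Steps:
(8 + 8) - 14*12 = 16 - 168 = -152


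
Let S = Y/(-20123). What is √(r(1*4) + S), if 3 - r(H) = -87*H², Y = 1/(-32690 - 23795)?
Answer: √1802295208806850287530/1136647655 ≈ 37.350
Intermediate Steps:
Y = -1/56485 (Y = 1/(-56485) = -1/56485 ≈ -1.7704e-5)
r(H) = 3 + 87*H² (r(H) = 3 - (-87)*H² = 3 + 87*H²)
S = 1/1136647655 (S = -1/56485/(-20123) = -1/56485*(-1/20123) = 1/1136647655 ≈ 8.7978e-10)
√(r(1*4) + S) = √((3 + 87*(1*4)²) + 1/1136647655) = √((3 + 87*4²) + 1/1136647655) = √((3 + 87*16) + 1/1136647655) = √((3 + 1392) + 1/1136647655) = √(1395 + 1/1136647655) = √(1585623478726/1136647655) = √1802295208806850287530/1136647655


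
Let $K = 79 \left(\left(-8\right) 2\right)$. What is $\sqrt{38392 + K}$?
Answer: $2 \sqrt{9282} \approx 192.69$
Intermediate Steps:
$K = -1264$ ($K = 79 \left(-16\right) = -1264$)
$\sqrt{38392 + K} = \sqrt{38392 - 1264} = \sqrt{37128} = 2 \sqrt{9282}$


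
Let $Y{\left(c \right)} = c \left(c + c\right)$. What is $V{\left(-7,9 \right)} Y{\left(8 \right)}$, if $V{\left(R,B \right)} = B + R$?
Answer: $256$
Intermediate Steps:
$Y{\left(c \right)} = 2 c^{2}$ ($Y{\left(c \right)} = c 2 c = 2 c^{2}$)
$V{\left(-7,9 \right)} Y{\left(8 \right)} = \left(9 - 7\right) 2 \cdot 8^{2} = 2 \cdot 2 \cdot 64 = 2 \cdot 128 = 256$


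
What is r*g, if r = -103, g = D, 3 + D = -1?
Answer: 412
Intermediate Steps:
D = -4 (D = -3 - 1 = -4)
g = -4
r*g = -103*(-4) = 412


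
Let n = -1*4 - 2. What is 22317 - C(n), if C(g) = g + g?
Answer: 22329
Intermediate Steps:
n = -6 (n = -4 - 2 = -6)
C(g) = 2*g
22317 - C(n) = 22317 - 2*(-6) = 22317 - 1*(-12) = 22317 + 12 = 22329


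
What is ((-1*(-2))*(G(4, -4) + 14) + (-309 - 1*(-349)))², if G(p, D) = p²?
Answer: 10000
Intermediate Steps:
((-1*(-2))*(G(4, -4) + 14) + (-309 - 1*(-349)))² = ((-1*(-2))*(4² + 14) + (-309 - 1*(-349)))² = (2*(16 + 14) + (-309 + 349))² = (2*30 + 40)² = (60 + 40)² = 100² = 10000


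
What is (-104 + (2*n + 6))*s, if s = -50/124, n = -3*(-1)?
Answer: 1150/31 ≈ 37.097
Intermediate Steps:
n = 3
s = -25/62 (s = -50*1/124 = -25/62 ≈ -0.40323)
(-104 + (2*n + 6))*s = (-104 + (2*3 + 6))*(-25/62) = (-104 + (6 + 6))*(-25/62) = (-104 + 12)*(-25/62) = -92*(-25/62) = 1150/31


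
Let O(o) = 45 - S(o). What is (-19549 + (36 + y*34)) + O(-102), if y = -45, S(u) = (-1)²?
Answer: -20999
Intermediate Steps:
S(u) = 1
O(o) = 44 (O(o) = 45 - 1*1 = 45 - 1 = 44)
(-19549 + (36 + y*34)) + O(-102) = (-19549 + (36 - 45*34)) + 44 = (-19549 + (36 - 1530)) + 44 = (-19549 - 1494) + 44 = -21043 + 44 = -20999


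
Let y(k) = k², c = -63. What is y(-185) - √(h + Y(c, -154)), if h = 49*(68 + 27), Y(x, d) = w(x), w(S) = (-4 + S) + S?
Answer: 34225 - 5*√181 ≈ 34158.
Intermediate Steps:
w(S) = -4 + 2*S
Y(x, d) = -4 + 2*x
h = 4655 (h = 49*95 = 4655)
y(-185) - √(h + Y(c, -154)) = (-185)² - √(4655 + (-4 + 2*(-63))) = 34225 - √(4655 + (-4 - 126)) = 34225 - √(4655 - 130) = 34225 - √4525 = 34225 - 5*√181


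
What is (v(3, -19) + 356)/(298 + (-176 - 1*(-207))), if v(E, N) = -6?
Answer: 50/47 ≈ 1.0638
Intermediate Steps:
(v(3, -19) + 356)/(298 + (-176 - 1*(-207))) = (-6 + 356)/(298 + (-176 - 1*(-207))) = 350/(298 + (-176 + 207)) = 350/(298 + 31) = 350/329 = 350*(1/329) = 50/47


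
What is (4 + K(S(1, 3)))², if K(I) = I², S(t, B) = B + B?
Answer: 1600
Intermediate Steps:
S(t, B) = 2*B
(4 + K(S(1, 3)))² = (4 + (2*3)²)² = (4 + 6²)² = (4 + 36)² = 40² = 1600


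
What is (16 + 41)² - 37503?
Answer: -34254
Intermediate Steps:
(16 + 41)² - 37503 = 57² - 37503 = 3249 - 37503 = -34254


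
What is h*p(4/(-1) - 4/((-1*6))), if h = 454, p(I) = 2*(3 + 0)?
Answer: 2724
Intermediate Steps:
p(I) = 6 (p(I) = 2*3 = 6)
h*p(4/(-1) - 4/((-1*6))) = 454*6 = 2724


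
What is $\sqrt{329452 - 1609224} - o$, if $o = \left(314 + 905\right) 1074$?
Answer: $-1309206 + 2 i \sqrt{319943} \approx -1.3092 \cdot 10^{6} + 1131.3 i$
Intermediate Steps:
$o = 1309206$ ($o = 1219 \cdot 1074 = 1309206$)
$\sqrt{329452 - 1609224} - o = \sqrt{329452 - 1609224} - 1309206 = \sqrt{-1279772} - 1309206 = 2 i \sqrt{319943} - 1309206 = -1309206 + 2 i \sqrt{319943}$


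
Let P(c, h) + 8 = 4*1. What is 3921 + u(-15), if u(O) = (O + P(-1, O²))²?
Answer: 4282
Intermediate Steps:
P(c, h) = -4 (P(c, h) = -8 + 4*1 = -8 + 4 = -4)
u(O) = (-4 + O)² (u(O) = (O - 4)² = (-4 + O)²)
3921 + u(-15) = 3921 + (-4 - 15)² = 3921 + (-19)² = 3921 + 361 = 4282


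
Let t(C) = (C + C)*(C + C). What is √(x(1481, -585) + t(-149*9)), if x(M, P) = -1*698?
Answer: √7192426 ≈ 2681.9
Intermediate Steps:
x(M, P) = -698
t(C) = 4*C² (t(C) = (2*C)*(2*C) = 4*C²)
√(x(1481, -585) + t(-149*9)) = √(-698 + 4*(-149*9)²) = √(-698 + 4*(-1341)²) = √(-698 + 4*1798281) = √(-698 + 7193124) = √7192426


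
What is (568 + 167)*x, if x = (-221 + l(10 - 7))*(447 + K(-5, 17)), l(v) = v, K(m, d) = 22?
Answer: -75147870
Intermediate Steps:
x = -102242 (x = (-221 + (10 - 7))*(447 + 22) = (-221 + 3)*469 = -218*469 = -102242)
(568 + 167)*x = (568 + 167)*(-102242) = 735*(-102242) = -75147870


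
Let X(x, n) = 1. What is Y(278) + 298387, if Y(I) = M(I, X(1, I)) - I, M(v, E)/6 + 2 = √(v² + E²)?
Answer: 298097 + 6*√77285 ≈ 2.9977e+5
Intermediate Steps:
M(v, E) = -12 + 6*√(E² + v²) (M(v, E) = -12 + 6*√(v² + E²) = -12 + 6*√(E² + v²))
Y(I) = -12 - I + 6*√(1 + I²) (Y(I) = (-12 + 6*√(1² + I²)) - I = (-12 + 6*√(1 + I²)) - I = -12 - I + 6*√(1 + I²))
Y(278) + 298387 = (-12 - 1*278 + 6*√(1 + 278²)) + 298387 = (-12 - 278 + 6*√(1 + 77284)) + 298387 = (-12 - 278 + 6*√77285) + 298387 = (-290 + 6*√77285) + 298387 = 298097 + 6*√77285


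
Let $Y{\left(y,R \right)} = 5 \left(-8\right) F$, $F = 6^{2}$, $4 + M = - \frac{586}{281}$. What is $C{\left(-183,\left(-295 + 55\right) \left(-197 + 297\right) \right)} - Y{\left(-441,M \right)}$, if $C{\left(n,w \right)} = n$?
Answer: $1257$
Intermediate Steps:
$M = - \frac{1710}{281}$ ($M = -4 - \frac{586}{281} = - \frac{1710}{281} \approx -6.0854$)
$F = 36$
$Y{\left(y,R \right)} = -1440$ ($Y{\left(y,R \right)} = 5 \left(-8\right) 36 = \left(-40\right) 36 = -1440$)
$C{\left(-183,\left(-295 + 55\right) \left(-197 + 297\right) \right)} - Y{\left(-441,M \right)} = -183 - -1440 = -183 + 1440 = 1257$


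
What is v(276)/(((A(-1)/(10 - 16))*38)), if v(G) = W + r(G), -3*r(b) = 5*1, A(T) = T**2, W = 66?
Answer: -193/19 ≈ -10.158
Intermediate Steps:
r(b) = -5/3
v(G) = 193/3 (v(G) = 66 - 5/3 = 193/3)
v(276)/(((A(-1)/(10 - 16))*38)) = 193/(3*((((-1)**2/(10 - 16))*38))) = 193/(3*(((1/(-6))*38))) = 193/(3*(((1*(-1/6))*38))) = 193/(3*((-1/6*38))) = 193/(3*(-19/3)) = (193/3)*(-3/19) = -193/19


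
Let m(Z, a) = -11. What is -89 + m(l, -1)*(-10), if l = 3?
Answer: 21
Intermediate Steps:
-89 + m(l, -1)*(-10) = -89 - 11*(-10) = -89 + 110 = 21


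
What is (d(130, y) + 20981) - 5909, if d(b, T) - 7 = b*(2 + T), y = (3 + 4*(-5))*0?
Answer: 15339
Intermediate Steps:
y = 0 (y = (3 - 20)*0 = -17*0 = 0)
d(b, T) = 7 + b*(2 + T)
(d(130, y) + 20981) - 5909 = ((7 + 2*130 + 0*130) + 20981) - 5909 = ((7 + 260 + 0) + 20981) - 5909 = (267 + 20981) - 5909 = 21248 - 5909 = 15339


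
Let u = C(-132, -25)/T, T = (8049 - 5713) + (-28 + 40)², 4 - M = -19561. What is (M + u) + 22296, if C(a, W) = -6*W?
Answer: 10381543/248 ≈ 41861.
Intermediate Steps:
M = 19565 (M = 4 - 1*(-19561) = 4 + 19561 = 19565)
T = 2480 (T = 2336 + 12² = 2336 + 144 = 2480)
u = 15/248 (u = -6*(-25)/2480 = 150*(1/2480) = 15/248 ≈ 0.060484)
(M + u) + 22296 = (19565 + 15/248) + 22296 = 4852135/248 + 22296 = 10381543/248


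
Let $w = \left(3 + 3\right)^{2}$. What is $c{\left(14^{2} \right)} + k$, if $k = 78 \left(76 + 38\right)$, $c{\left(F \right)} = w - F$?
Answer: $8732$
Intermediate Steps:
$w = 36$ ($w = 6^{2} = 36$)
$c{\left(F \right)} = 36 - F$
$k = 8892$ ($k = 78 \cdot 114 = 8892$)
$c{\left(14^{2} \right)} + k = \left(36 - 14^{2}\right) + 8892 = \left(36 - 196\right) + 8892 = -160 + 8892 = 8732$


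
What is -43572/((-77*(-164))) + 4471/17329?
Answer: -174649850/54707653 ≈ -3.1924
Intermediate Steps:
-43572/((-77*(-164))) + 4471/17329 = -43572/12628 + 4471*(1/17329) = -43572*1/12628 + 4471/17329 = -10893/3157 + 4471/17329 = -174649850/54707653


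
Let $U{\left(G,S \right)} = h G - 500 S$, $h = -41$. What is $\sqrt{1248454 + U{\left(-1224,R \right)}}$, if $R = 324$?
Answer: $\sqrt{1136638} \approx 1066.1$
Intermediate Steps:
$U{\left(G,S \right)} = - 500 S - 41 G$ ($U{\left(G,S \right)} = - 41 G - 500 S = - 500 S - 41 G$)
$\sqrt{1248454 + U{\left(-1224,R \right)}} = \sqrt{1248454 - 111816} = \sqrt{1136638}$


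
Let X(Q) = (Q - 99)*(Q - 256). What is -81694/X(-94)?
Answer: -40847/33775 ≈ -1.2094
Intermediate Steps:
X(Q) = (-256 + Q)*(-99 + Q) (X(Q) = (-99 + Q)*(-256 + Q) = (-256 + Q)*(-99 + Q))
-81694/X(-94) = -81694/(25344 + (-94)² - 355*(-94)) = -81694/(25344 + 8836 + 33370) = -81694/67550 = -81694*1/67550 = -40847/33775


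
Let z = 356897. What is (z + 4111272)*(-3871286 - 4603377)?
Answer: -37866226502047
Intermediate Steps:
(z + 4111272)*(-3871286 - 4603377) = (356897 + 4111272)*(-3871286 - 4603377) = 4468169*(-8474663) = -37866226502047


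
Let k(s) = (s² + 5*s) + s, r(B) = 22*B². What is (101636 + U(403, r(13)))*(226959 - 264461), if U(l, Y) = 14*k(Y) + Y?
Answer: -7273400469004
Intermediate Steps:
k(s) = s² + 6*s
U(l, Y) = Y + 14*Y*(6 + Y) (U(l, Y) = 14*(Y*(6 + Y)) + Y = 14*Y*(6 + Y) + Y = Y + 14*Y*(6 + Y))
(101636 + U(403, r(13)))*(226959 - 264461) = (101636 + (22*13²)*(85 + 14*(22*13²)))*(226959 - 264461) = (101636 + (22*169)*(85 + 14*(22*169)))*(-37502) = (101636 + 3718*(85 + 14*3718))*(-37502) = (101636 + 3718*(85 + 52052))*(-37502) = (101636 + 3718*52137)*(-37502) = (101636 + 193845366)*(-37502) = 193947002*(-37502) = -7273400469004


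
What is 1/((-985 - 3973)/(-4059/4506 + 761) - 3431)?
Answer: -1141669/3924513255 ≈ -0.00029091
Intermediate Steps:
1/((-985 - 3973)/(-4059/4506 + 761) - 3431) = 1/(-4958/(-4059*1/4506 + 761) - 3431) = 1/(-4958/(-1353/1502 + 761) - 3431) = 1/(-4958/1141669/1502 - 3431) = 1/(-4958*1502/1141669 - 3431) = 1/(-7446916/1141669 - 3431) = 1/(-3924513255/1141669) = -1141669/3924513255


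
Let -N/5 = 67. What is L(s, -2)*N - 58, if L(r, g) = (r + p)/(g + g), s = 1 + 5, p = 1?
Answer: 2113/4 ≈ 528.25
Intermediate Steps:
N = -335 (N = -5*67 = -335)
s = 6
L(r, g) = (1 + r)/(2*g) (L(r, g) = (r + 1)/(g + g) = (1 + r)/((2*g)) = (1 + r)*(1/(2*g)) = (1 + r)/(2*g))
L(s, -2)*N - 58 = ((½)*(1 + 6)/(-2))*(-335) - 58 = ((½)*(-½)*7)*(-335) - 58 = -7/4*(-335) - 58 = 2345/4 - 58 = 2113/4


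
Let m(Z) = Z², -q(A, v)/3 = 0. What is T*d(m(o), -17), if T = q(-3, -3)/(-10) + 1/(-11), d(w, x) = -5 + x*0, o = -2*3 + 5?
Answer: 5/11 ≈ 0.45455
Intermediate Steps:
o = -1 (o = -6 + 5 = -1)
q(A, v) = 0 (q(A, v) = -3*0 = 0)
d(w, x) = -5 (d(w, x) = -5 + 0 = -5)
T = -1/11 (T = 0/(-10) + 1/(-11) = 0*(-⅒) + 1*(-1/11) = 0 - 1/11 = -1/11 ≈ -0.090909)
T*d(m(o), -17) = -1/11*(-5) = 5/11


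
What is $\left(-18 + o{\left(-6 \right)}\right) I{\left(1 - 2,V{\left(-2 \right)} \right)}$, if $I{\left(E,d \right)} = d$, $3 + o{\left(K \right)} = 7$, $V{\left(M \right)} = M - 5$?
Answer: $98$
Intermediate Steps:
$V{\left(M \right)} = -5 + M$ ($V{\left(M \right)} = M - 5 = -5 + M$)
$o{\left(K \right)} = 4$ ($o{\left(K \right)} = -3 + 7 = 4$)
$\left(-18 + o{\left(-6 \right)}\right) I{\left(1 - 2,V{\left(-2 \right)} \right)} = \left(-18 + 4\right) \left(-5 - 2\right) = \left(-14\right) \left(-7\right) = 98$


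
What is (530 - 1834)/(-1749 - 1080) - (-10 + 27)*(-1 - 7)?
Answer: 386048/2829 ≈ 136.46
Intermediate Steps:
(530 - 1834)/(-1749 - 1080) - (-10 + 27)*(-1 - 7) = -1304/(-2829) - 17*(-8) = -1304*(-1/2829) - 1*(-136) = 1304/2829 + 136 = 386048/2829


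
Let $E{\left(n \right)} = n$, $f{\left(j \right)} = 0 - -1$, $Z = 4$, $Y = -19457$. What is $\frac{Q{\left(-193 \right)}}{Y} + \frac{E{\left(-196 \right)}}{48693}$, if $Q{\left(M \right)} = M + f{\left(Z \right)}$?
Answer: $\frac{5535484}{947419701} \approx 0.0058427$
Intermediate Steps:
$f{\left(j \right)} = 1$ ($f{\left(j \right)} = 0 + 1 = 1$)
$Q{\left(M \right)} = 1 + M$ ($Q{\left(M \right)} = M + 1 = 1 + M$)
$\frac{Q{\left(-193 \right)}}{Y} + \frac{E{\left(-196 \right)}}{48693} = \frac{1 - 193}{-19457} - \frac{196}{48693} = \left(-192\right) \left(- \frac{1}{19457}\right) - \frac{196}{48693} = \frac{192}{19457} - \frac{196}{48693} = \frac{5535484}{947419701}$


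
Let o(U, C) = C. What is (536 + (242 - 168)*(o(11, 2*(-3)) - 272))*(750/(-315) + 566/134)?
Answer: -51953348/1407 ≈ -36925.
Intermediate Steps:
(536 + (242 - 168)*(o(11, 2*(-3)) - 272))*(750/(-315) + 566/134) = (536 + (242 - 168)*(2*(-3) - 272))*(750/(-315) + 566/134) = (536 + 74*(-6 - 272))*(750*(-1/315) + 566*(1/134)) = (536 + 74*(-278))*(-50/21 + 283/67) = (536 - 20572)*(2593/1407) = -20036*2593/1407 = -51953348/1407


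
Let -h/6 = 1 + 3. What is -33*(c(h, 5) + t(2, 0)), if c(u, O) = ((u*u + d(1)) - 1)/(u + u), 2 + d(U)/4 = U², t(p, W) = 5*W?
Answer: 6281/16 ≈ 392.56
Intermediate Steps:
h = -24 (h = -6*(1 + 3) = -6*4 = -24)
d(U) = -8 + 4*U²
c(u, O) = (-5 + u²)/(2*u) (c(u, O) = ((u*u + (-8 + 4*1²)) - 1)/(u + u) = ((u² + (-8 + 4*1)) - 1)/((2*u)) = ((u² + (-8 + 4)) - 1)*(1/(2*u)) = ((u² - 4) - 1)*(1/(2*u)) = ((-4 + u²) - 1)*(1/(2*u)) = (-5 + u²)*(1/(2*u)) = (-5 + u²)/(2*u))
-33*(c(h, 5) + t(2, 0)) = -33*((½)*(-5 + (-24)²)/(-24) + 5*0) = -33*((½)*(-1/24)*(-5 + 576) + 0) = -33*((½)*(-1/24)*571 + 0) = -33*(-571/48 + 0) = -33*(-571/48) = 6281/16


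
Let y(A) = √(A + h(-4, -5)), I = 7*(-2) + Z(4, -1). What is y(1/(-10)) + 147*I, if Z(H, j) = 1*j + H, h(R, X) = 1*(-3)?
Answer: -1617 + I*√310/10 ≈ -1617.0 + 1.7607*I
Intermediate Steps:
h(R, X) = -3
Z(H, j) = H + j (Z(H, j) = j + H = H + j)
I = -11 (I = 7*(-2) + (4 - 1) = -14 + 3 = -11)
y(A) = √(-3 + A) (y(A) = √(A - 3) = √(-3 + A))
y(1/(-10)) + 147*I = √(-3 + 1/(-10)) + 147*(-11) = √(-3 - ⅒) - 1617 = √(-31/10) - 1617 = I*√310/10 - 1617 = -1617 + I*√310/10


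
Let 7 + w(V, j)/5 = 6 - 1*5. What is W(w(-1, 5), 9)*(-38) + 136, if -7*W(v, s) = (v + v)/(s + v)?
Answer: 7424/49 ≈ 151.51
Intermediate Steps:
w(V, j) = -30 (w(V, j) = -35 + 5*(6 - 1*5) = -35 + 5*(6 - 5) = -35 + 5*1 = -35 + 5 = -30)
W(v, s) = -2*v/(7*(s + v)) (W(v, s) = -(v + v)/(7*(s + v)) = -2*v/(7*(s + v)))
W(w(-1, 5), 9)*(-38) + 136 = -2*(-30)/(7*9 + 7*(-30))*(-38) + 136 = -2*(-30)/(63 - 210)*(-38) + 136 = -2*(-30)/(-147)*(-38) + 136 = -2*(-30)*(-1/147)*(-38) + 136 = -20/49*(-38) + 136 = 760/49 + 136 = 7424/49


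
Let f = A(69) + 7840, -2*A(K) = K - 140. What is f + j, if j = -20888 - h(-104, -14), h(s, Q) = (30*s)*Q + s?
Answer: -113177/2 ≈ -56589.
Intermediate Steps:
h(s, Q) = s + 30*Q*s (h(s, Q) = 30*Q*s + s = s + 30*Q*s)
A(K) = 70 - K/2 (A(K) = -(K - 140)/2 = -(-140 + K)/2 = 70 - K/2)
j = -64464 (j = -20888 - (-104)*(1 + 30*(-14)) = -20888 - (-104)*(1 - 420) = -20888 - (-104)*(-419) = -20888 - 1*43576 = -20888 - 43576 = -64464)
f = 15751/2 (f = (70 - ½*69) + 7840 = (70 - 69/2) + 7840 = 71/2 + 7840 = 15751/2 ≈ 7875.5)
f + j = 15751/2 - 64464 = -113177/2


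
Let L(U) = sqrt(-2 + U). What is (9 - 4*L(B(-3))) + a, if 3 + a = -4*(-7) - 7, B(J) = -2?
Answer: 27 - 8*I ≈ 27.0 - 8.0*I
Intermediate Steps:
a = 18 (a = -3 + (-4*(-7) - 7) = -3 + (28 - 7) = -3 + 21 = 18)
(9 - 4*L(B(-3))) + a = (9 - 4*sqrt(-2 - 2)) + 18 = (9 - 8*I) + 18 = 27 - 8*I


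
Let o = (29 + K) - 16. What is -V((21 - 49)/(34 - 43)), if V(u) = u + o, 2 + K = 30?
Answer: -397/9 ≈ -44.111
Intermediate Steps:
K = 28 (K = -2 + 30 = 28)
o = 41 (o = (29 + 28) - 16 = 57 - 16 = 41)
V(u) = 41 + u (V(u) = u + 41 = 41 + u)
-V((21 - 49)/(34 - 43)) = -(41 + (21 - 49)/(34 - 43)) = -(41 - 28/(-9)) = -(41 - 28*(-⅑)) = -(41 + 28/9) = -1*397/9 = -397/9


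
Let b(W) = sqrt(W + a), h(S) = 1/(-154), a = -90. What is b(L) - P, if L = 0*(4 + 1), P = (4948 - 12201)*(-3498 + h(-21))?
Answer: -3907140329/154 + 3*I*sqrt(10) ≈ -2.5371e+7 + 9.4868*I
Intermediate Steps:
h(S) = -1/154
P = 3907140329/154 (P = (4948 - 12201)*(-3498 - 1/154) = -7253*(-538693/154) = 3907140329/154 ≈ 2.5371e+7)
L = 0 (L = 0*5 = 0)
b(W) = sqrt(-90 + W) (b(W) = sqrt(W - 90) = sqrt(-90 + W))
b(L) - P = sqrt(-90 + 0) - 1*3907140329/154 = sqrt(-90) - 3907140329/154 = 3*I*sqrt(10) - 3907140329/154 = -3907140329/154 + 3*I*sqrt(10)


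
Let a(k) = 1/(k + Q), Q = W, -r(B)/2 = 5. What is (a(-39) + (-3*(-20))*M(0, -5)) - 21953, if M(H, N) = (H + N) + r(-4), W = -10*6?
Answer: -2262448/99 ≈ -22853.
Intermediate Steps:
r(B) = -10 (r(B) = -2*5 = -10)
W = -60
Q = -60
a(k) = 1/(-60 + k) (a(k) = 1/(k - 60) = 1/(-60 + k))
M(H, N) = -10 + H + N (M(H, N) = (H + N) - 10 = -10 + H + N)
(a(-39) + (-3*(-20))*M(0, -5)) - 21953 = (1/(-60 - 39) + (-3*(-20))*(-10 + 0 - 5)) - 21953 = (1/(-99) + 60*(-15)) - 21953 = (-1/99 - 900) - 21953 = -89101/99 - 21953 = -2262448/99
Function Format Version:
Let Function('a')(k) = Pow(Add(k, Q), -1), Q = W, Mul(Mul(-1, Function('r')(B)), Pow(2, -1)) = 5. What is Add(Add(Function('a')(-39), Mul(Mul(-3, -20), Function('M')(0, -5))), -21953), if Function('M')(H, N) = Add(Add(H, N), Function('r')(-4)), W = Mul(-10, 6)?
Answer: Rational(-2262448, 99) ≈ -22853.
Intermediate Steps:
Function('r')(B) = -10 (Function('r')(B) = Mul(-2, 5) = -10)
W = -60
Q = -60
Function('a')(k) = Pow(Add(-60, k), -1) (Function('a')(k) = Pow(Add(k, -60), -1) = Pow(Add(-60, k), -1))
Function('M')(H, N) = Add(-10, H, N) (Function('M')(H, N) = Add(Add(H, N), -10) = Add(-10, H, N))
Add(Add(Function('a')(-39), Mul(Mul(-3, -20), Function('M')(0, -5))), -21953) = Add(Add(Pow(Add(-60, -39), -1), Mul(Mul(-3, -20), Add(-10, 0, -5))), -21953) = Add(Add(Pow(-99, -1), Mul(60, -15)), -21953) = Add(Add(Rational(-1, 99), -900), -21953) = Add(Rational(-89101, 99), -21953) = Rational(-2262448, 99)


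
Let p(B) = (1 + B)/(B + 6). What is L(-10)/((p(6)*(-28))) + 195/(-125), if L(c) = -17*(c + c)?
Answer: -27411/1225 ≈ -22.376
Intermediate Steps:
L(c) = -34*c
p(B) = (1 + B)/(6 + B)
L(-10)/((p(6)*(-28))) + 195/(-125) = (-34*(-10))/((((1 + 6)/(6 + 6))*(-28))) + 195/(-125) = 340/(((7/12)*(-28))) + 195*(-1/125) = 340/((((1/12)*7)*(-28))) - 39/25 = 340/(((7/12)*(-28))) - 39/25 = 340/(-49/3) - 39/25 = 340*(-3/49) - 39/25 = -1020/49 - 39/25 = -27411/1225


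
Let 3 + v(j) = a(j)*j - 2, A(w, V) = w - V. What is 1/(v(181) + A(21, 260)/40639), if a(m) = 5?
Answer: 40639/36574861 ≈ 0.0011111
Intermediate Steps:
v(j) = -5 + 5*j (v(j) = -3 + (5*j - 2) = -3 + (-2 + 5*j) = -5 + 5*j)
1/(v(181) + A(21, 260)/40639) = 1/((-5 + 5*181) + (21 - 1*260)/40639) = 1/((-5 + 905) + (21 - 260)*(1/40639)) = 1/(900 - 239*1/40639) = 1/(900 - 239/40639) = 1/(36574861/40639) = 40639/36574861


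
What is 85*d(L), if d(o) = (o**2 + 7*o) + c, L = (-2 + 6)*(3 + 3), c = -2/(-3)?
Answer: 189890/3 ≈ 63297.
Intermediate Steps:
c = 2/3 (c = -2*(-1/3) = 2/3 ≈ 0.66667)
L = 24 (L = 4*6 = 24)
d(o) = 2/3 + o**2 + 7*o (d(o) = (o**2 + 7*o) + 2/3 = 2/3 + o**2 + 7*o)
85*d(L) = 85*(2/3 + 24**2 + 7*24) = 85*(2/3 + 576 + 168) = 85*(2234/3) = 189890/3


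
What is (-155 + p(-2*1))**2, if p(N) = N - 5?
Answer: 26244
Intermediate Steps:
p(N) = -5 + N
(-155 + p(-2*1))**2 = (-155 + (-5 - 2*1))**2 = (-155 + (-5 - 2))**2 = (-155 - 7)**2 = (-162)**2 = 26244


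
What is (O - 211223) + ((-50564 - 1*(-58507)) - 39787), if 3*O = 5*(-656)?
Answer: -732481/3 ≈ -2.4416e+5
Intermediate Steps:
O = -3280/3 (O = (5*(-656))/3 = (⅓)*(-3280) = -3280/3 ≈ -1093.3)
(O - 211223) + ((-50564 - 1*(-58507)) - 39787) = (-3280/3 - 211223) + ((-50564 - 1*(-58507)) - 39787) = -636949/3 + ((-50564 + 58507) - 39787) = -636949/3 + (7943 - 39787) = -636949/3 - 31844 = -732481/3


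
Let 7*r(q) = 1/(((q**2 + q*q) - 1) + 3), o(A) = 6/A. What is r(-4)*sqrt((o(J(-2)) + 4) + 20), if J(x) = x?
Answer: sqrt(21)/238 ≈ 0.019255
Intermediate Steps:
r(q) = 1/(7*(2 + 2*q**2)) (r(q) = 1/(7*(((q**2 + q*q) - 1) + 3)) = 1/(7*(((q**2 + q**2) - 1) + 3)) = 1/(7*((2*q**2 - 1) + 3)) = 1/(7*((-1 + 2*q**2) + 3)) = 1/(7*(2 + 2*q**2)))
r(-4)*sqrt((o(J(-2)) + 4) + 20) = (1/(14*(1 + (-4)**2)))*sqrt((6/(-2) + 4) + 20) = (1/(14*(1 + 16)))*sqrt((6*(-1/2) + 4) + 20) = ((1/14)/17)*sqrt((-3 + 4) + 20) = ((1/14)*(1/17))*sqrt(1 + 20) = sqrt(21)/238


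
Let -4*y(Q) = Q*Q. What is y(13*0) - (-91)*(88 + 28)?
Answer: 10556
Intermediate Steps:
y(Q) = -Q²/4 (y(Q) = -Q*Q/4 = -Q²/4)
y(13*0) - (-91)*(88 + 28) = -(13*0)²/4 - (-91)*(88 + 28) = -¼*0² - (-91)*116 = -¼*0 - 1*(-10556) = 0 + 10556 = 10556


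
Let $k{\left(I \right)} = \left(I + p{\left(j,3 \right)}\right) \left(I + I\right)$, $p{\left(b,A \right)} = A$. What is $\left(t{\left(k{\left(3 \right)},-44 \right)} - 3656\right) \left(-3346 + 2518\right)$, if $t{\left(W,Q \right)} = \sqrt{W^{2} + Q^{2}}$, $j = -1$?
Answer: $3027168 - 3312 \sqrt{202} \approx 2.9801 \cdot 10^{6}$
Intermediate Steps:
$k{\left(I \right)} = 2 I \left(3 + I\right)$ ($k{\left(I \right)} = \left(I + 3\right) \left(I + I\right) = \left(3 + I\right) 2 I = 2 I \left(3 + I\right)$)
$t{\left(W,Q \right)} = \sqrt{Q^{2} + W^{2}}$
$\left(t{\left(k{\left(3 \right)},-44 \right)} - 3656\right) \left(-3346 + 2518\right) = \left(\sqrt{\left(-44\right)^{2} + \left(2 \cdot 3 \left(3 + 3\right)\right)^{2}} - 3656\right) \left(-3346 + 2518\right) = \left(\sqrt{1936 + \left(2 \cdot 3 \cdot 6\right)^{2}} - 3656\right) \left(-828\right) = \left(\sqrt{1936 + 36^{2}} - 3656\right) \left(-828\right) = \left(\sqrt{1936 + 1296} - 3656\right) \left(-828\right) = \left(\sqrt{3232} - 3656\right) \left(-828\right) = \left(4 \sqrt{202} - 3656\right) \left(-828\right) = \left(-3656 + 4 \sqrt{202}\right) \left(-828\right) = 3027168 - 3312 \sqrt{202}$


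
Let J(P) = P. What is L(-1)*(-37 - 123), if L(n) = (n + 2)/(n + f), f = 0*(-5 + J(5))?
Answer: 160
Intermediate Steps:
f = 0 (f = 0*(-5 + 5) = 0*0 = 0)
L(n) = (2 + n)/n (L(n) = (n + 2)/(n + 0) = (2 + n)/n)
L(-1)*(-37 - 123) = ((2 - 1)/(-1))*(-37 - 123) = -1*1*(-160) = -1*(-160) = 160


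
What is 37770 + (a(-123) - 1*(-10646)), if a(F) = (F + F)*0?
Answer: 48416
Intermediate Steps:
a(F) = 0 (a(F) = (2*F)*0 = 0)
37770 + (a(-123) - 1*(-10646)) = 37770 + (0 - 1*(-10646)) = 37770 + (0 + 10646) = 37770 + 10646 = 48416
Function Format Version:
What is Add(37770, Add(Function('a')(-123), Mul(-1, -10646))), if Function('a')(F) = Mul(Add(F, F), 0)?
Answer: 48416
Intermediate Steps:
Function('a')(F) = 0 (Function('a')(F) = Mul(Mul(2, F), 0) = 0)
Add(37770, Add(Function('a')(-123), Mul(-1, -10646))) = Add(37770, Add(0, Mul(-1, -10646))) = Add(37770, Add(0, 10646)) = Add(37770, 10646) = 48416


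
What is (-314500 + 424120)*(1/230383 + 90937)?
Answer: 2296576147148640/230383 ≈ 9.9685e+9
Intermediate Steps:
(-314500 + 424120)*(1/230383 + 90937) = 109620*(1/230383 + 90937) = 109620*(20950338872/230383) = 2296576147148640/230383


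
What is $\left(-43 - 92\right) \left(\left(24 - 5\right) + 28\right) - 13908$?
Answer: $-20253$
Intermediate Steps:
$\left(-43 - 92\right) \left(\left(24 - 5\right) + 28\right) - 13908 = - 135 \left(19 + 28\right) - 13908 = \left(-135\right) 47 - 13908 = -6345 - 13908 = -20253$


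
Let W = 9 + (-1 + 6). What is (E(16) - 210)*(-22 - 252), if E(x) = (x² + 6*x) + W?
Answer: -42744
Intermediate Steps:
W = 14 (W = 9 + 5 = 14)
E(x) = 14 + x² + 6*x (E(x) = (x² + 6*x) + 14 = 14 + x² + 6*x)
(E(16) - 210)*(-22 - 252) = ((14 + 16² + 6*16) - 210)*(-22 - 252) = ((14 + 256 + 96) - 210)*(-274) = (366 - 210)*(-274) = 156*(-274) = -42744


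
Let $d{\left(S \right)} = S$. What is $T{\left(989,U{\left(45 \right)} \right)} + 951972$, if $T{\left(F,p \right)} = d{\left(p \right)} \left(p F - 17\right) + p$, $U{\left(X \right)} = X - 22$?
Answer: $1474785$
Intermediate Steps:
$U{\left(X \right)} = -22 + X$ ($U{\left(X \right)} = X - 22 = -22 + X$)
$T{\left(F,p \right)} = p + p \left(-17 + F p\right)$ ($T{\left(F,p \right)} = p \left(p F - 17\right) + p = p \left(F p - 17\right) + p = p \left(-17 + F p\right) + p = p + p \left(-17 + F p\right)$)
$T{\left(989,U{\left(45 \right)} \right)} + 951972 = \left(-22 + 45\right) \left(-16 + 989 \left(-22 + 45\right)\right) + 951972 = 23 \left(-16 + 989 \cdot 23\right) + 951972 = 23 \left(-16 + 22747\right) + 951972 = 23 \cdot 22731 + 951972 = 522813 + 951972 = 1474785$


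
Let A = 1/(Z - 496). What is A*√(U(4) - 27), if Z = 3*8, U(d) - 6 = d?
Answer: -I*√17/472 ≈ -0.0087354*I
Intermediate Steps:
U(d) = 6 + d
Z = 24
A = -1/472 (A = 1/(24 - 496) = 1/(-472) = -1/472 ≈ -0.0021186)
A*√(U(4) - 27) = -√((6 + 4) - 27)/472 = -√(10 - 27)/472 = -I*√17/472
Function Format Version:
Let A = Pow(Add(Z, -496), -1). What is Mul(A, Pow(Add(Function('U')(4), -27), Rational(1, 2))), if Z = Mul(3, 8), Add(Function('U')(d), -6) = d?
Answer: Mul(Rational(-1, 472), I, Pow(17, Rational(1, 2))) ≈ Mul(-0.0087354, I)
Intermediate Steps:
Function('U')(d) = Add(6, d)
Z = 24
A = Rational(-1, 472) (A = Pow(Add(24, -496), -1) = Pow(-472, -1) = Rational(-1, 472) ≈ -0.0021186)
Mul(A, Pow(Add(Function('U')(4), -27), Rational(1, 2))) = Mul(Rational(-1, 472), Pow(Add(Add(6, 4), -27), Rational(1, 2))) = Mul(Rational(-1, 472), Pow(Add(10, -27), Rational(1, 2))) = Mul(Rational(-1, 472), Pow(-17, Rational(1, 2))) = Mul(Rational(-1, 472), Mul(I, Pow(17, Rational(1, 2)))) = Mul(Rational(-1, 472), I, Pow(17, Rational(1, 2)))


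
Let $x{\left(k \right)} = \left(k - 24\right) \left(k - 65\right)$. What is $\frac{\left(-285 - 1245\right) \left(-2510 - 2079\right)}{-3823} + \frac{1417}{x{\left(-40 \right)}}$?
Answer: $- \frac{47176845209}{25690560} \approx -1836.3$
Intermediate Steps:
$x{\left(k \right)} = \left(-65 + k\right) \left(-24 + k\right)$ ($x{\left(k \right)} = \left(-24 + k\right) \left(-65 + k\right) = \left(-65 + k\right) \left(-24 + k\right)$)
$\frac{\left(-285 - 1245\right) \left(-2510 - 2079\right)}{-3823} + \frac{1417}{x{\left(-40 \right)}} = \frac{\left(-285 - 1245\right) \left(-2510 - 2079\right)}{-3823} + \frac{1417}{1560 + \left(-40\right)^{2} - -3560} = \left(-1530\right) \left(-4589\right) \left(- \frac{1}{3823}\right) + \frac{1417}{1560 + 1600 + 3560} = 7021170 \left(- \frac{1}{3823}\right) + \frac{1417}{6720} = - \frac{7021170}{3823} + 1417 \cdot \frac{1}{6720} = - \frac{7021170}{3823} + \frac{1417}{6720} = - \frac{47176845209}{25690560}$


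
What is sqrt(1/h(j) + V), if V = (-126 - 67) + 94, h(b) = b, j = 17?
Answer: 29*I*sqrt(34)/17 ≈ 9.9469*I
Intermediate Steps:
V = -99 (V = -193 + 94 = -99)
sqrt(1/h(j) + V) = sqrt(1/17 - 99) = sqrt(-1682/17) = 29*I*sqrt(34)/17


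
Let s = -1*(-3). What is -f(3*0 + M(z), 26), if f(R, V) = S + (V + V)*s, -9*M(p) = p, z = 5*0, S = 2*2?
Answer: -160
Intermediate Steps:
s = 3
S = 4
z = 0
M(p) = -p/9
f(R, V) = 4 + 6*V (f(R, V) = 4 + (V + V)*3 = 4 + (2*V)*3 = 4 + 6*V)
-f(3*0 + M(z), 26) = -(4 + 6*26) = -(4 + 156) = -1*160 = -160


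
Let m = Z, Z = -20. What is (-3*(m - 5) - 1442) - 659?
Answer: -2026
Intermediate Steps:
m = -20
(-3*(m - 5) - 1442) - 659 = (-3*(-20 - 5) - 1442) - 659 = (-3*(-25) - 1442) - 659 = (75 - 1442) - 659 = -1367 - 659 = -2026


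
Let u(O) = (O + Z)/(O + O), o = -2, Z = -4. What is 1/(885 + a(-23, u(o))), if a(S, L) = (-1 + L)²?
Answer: 4/3541 ≈ 0.0011296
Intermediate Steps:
u(O) = (-4 + O)/(2*O) (u(O) = (O - 4)/(O + O) = (-4 + O)/((2*O)) = (-4 + O)*(1/(2*O)) = (-4 + O)/(2*O))
1/(885 + a(-23, u(o))) = 1/(885 + (-1 + (½)*(-4 - 2)/(-2))²) = 1/(885 + (-1 + (½)*(-½)*(-6))²) = 1/(885 + (-1 + 3/2)²) = 1/(885 + (½)²) = 1/(885 + ¼) = 1/(3541/4) = 4/3541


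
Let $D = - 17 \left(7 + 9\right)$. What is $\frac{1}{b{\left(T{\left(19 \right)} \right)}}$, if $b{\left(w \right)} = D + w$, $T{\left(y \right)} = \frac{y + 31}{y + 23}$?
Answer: $- \frac{21}{5687} \approx -0.0036926$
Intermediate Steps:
$D = -272$ ($D = \left(-17\right) 16 = -272$)
$T{\left(y \right)} = \frac{31 + y}{23 + y}$
$b{\left(w \right)} = -272 + w$
$\frac{1}{b{\left(T{\left(19 \right)} \right)}} = \frac{1}{-272 + \frac{31 + 19}{23 + 19}} = \frac{1}{-272 + \frac{1}{42} \cdot 50} = \frac{1}{-272 + \frac{25}{21}} = \frac{1}{- \frac{5687}{21}} = - \frac{21}{5687}$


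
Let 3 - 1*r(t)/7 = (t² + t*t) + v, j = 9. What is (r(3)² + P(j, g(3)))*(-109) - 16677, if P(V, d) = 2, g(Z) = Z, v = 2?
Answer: -1560444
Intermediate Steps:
r(t) = 7 - 14*t² (r(t) = 21 - 7*((t² + t*t) + 2) = 21 - 7*((t² + t²) + 2) = 21 - 7*(2*t² + 2) = 21 - 7*(2 + 2*t²) = 21 + (-14 - 14*t²) = 7 - 14*t²)
(r(3)² + P(j, g(3)))*(-109) - 16677 = ((7 - 14*3²)² + 2)*(-109) - 16677 = ((7 - 14*9)² + 2)*(-109) - 16677 = ((7 - 126)² + 2)*(-109) - 16677 = ((-119)² + 2)*(-109) - 16677 = (14161 + 2)*(-109) - 16677 = 14163*(-109) - 16677 = -1543767 - 16677 = -1560444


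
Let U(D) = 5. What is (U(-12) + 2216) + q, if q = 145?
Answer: 2366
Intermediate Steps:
(U(-12) + 2216) + q = (5 + 2216) + 145 = 2221 + 145 = 2366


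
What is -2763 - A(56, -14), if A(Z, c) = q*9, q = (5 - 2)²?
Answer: -2844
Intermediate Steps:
q = 9 (q = 3² = 9)
A(Z, c) = 81 (A(Z, c) = 9*9 = 81)
-2763 - A(56, -14) = -2763 - 1*81 = -2763 - 81 = -2844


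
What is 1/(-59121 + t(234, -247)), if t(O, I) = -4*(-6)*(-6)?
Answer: -1/59265 ≈ -1.6873e-5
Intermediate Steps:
t(O, I) = -144 (t(O, I) = 24*(-6) = -144)
1/(-59121 + t(234, -247)) = 1/(-59121 - 144) = 1/(-59265) = -1/59265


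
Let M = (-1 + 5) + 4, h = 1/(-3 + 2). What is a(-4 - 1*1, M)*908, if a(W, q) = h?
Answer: -908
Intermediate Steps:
h = -1 (h = 1/(-1) = -1)
M = 8 (M = 4 + 4 = 8)
a(W, q) = -1
a(-4 - 1*1, M)*908 = -1*908 = -908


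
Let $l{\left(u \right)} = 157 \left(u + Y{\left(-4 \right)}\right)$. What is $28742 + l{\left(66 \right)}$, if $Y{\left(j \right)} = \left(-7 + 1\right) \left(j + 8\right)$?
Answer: $35336$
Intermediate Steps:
$Y{\left(j \right)} = -48 - 6 j$ ($Y{\left(j \right)} = - 6 \left(8 + j\right) = -48 - 6 j$)
$l{\left(u \right)} = -3768 + 157 u$ ($l{\left(u \right)} = 157 \left(u - 24\right) = 157 \left(-24 + u\right) = -3768 + 157 u$)
$28742 + l{\left(66 \right)} = 28742 + \left(-3768 + 157 \cdot 66\right) = 28742 + \left(-3768 + 10362\right) = 28742 + 6594 = 35336$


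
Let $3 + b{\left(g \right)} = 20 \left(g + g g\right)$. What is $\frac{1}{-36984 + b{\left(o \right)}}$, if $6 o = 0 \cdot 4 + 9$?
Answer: $- \frac{1}{36912} \approx -2.7091 \cdot 10^{-5}$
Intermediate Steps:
$o = \frac{3}{2}$ ($o = \frac{0 \cdot 4 + 9}{6} = \frac{0 + 9}{6} = \frac{1}{6} \cdot 9 = \frac{3}{2} \approx 1.5$)
$b{\left(g \right)} = -3 + 20 g + 20 g^{2}$ ($b{\left(g \right)} = -3 + 20 \left(g + g g\right) = -3 + 20 \left(g + g^{2}\right) = -3 + \left(20 g + 20 g^{2}\right) = -3 + 20 g + 20 g^{2}$)
$\frac{1}{-36984 + b{\left(o \right)}} = \frac{1}{-36984 + \left(-3 + 20 \cdot \frac{3}{2} + 20 \left(\frac{3}{2}\right)^{2}\right)} = \frac{1}{-36984 + \left(-3 + 30 + 20 \cdot \frac{9}{4}\right)} = \frac{1}{-36984 + \left(-3 + 30 + 45\right)} = \frac{1}{-36984 + 72} = \frac{1}{-36912} = - \frac{1}{36912}$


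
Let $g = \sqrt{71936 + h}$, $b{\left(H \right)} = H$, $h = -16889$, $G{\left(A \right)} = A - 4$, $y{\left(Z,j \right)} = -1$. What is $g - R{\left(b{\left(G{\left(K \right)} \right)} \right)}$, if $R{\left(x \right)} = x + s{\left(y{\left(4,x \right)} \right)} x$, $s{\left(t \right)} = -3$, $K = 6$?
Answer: $4 + \sqrt{55047} \approx 238.62$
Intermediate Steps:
$G{\left(A \right)} = -4 + A$ ($G{\left(A \right)} = A - 4 = -4 + A$)
$R{\left(x \right)} = - 2 x$ ($R{\left(x \right)} = x - 3 x = - 2 x$)
$g = \sqrt{55047}$ ($g = \sqrt{71936 - 16889} = \sqrt{55047} \approx 234.62$)
$g - R{\left(b{\left(G{\left(K \right)} \right)} \right)} = \sqrt{55047} - - 2 \left(-4 + 6\right) = \sqrt{55047} - \left(-2\right) 2 = \sqrt{55047} - -4 = \sqrt{55047} + 4 = 4 + \sqrt{55047}$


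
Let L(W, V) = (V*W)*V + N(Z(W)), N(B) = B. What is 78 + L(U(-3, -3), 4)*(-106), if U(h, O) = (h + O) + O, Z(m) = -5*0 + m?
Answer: 16296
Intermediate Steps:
Z(m) = m (Z(m) = 0 + m = m)
U(h, O) = h + 2*O (U(h, O) = (O + h) + O = h + 2*O)
L(W, V) = W + W*V**2 (L(W, V) = (V*W)*V + W = W*V**2 + W = W + W*V**2)
78 + L(U(-3, -3), 4)*(-106) = 78 + ((-3 + 2*(-3))*(1 + 4**2))*(-106) = 78 + ((-3 - 6)*(1 + 16))*(-106) = 78 - 9*17*(-106) = 78 - 153*(-106) = 78 + 16218 = 16296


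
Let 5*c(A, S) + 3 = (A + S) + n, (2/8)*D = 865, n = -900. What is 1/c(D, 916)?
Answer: 5/3473 ≈ 0.0014397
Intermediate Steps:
D = 3460 (D = 4*865 = 3460)
c(A, S) = -903/5 + A/5 + S/5 (c(A, S) = -⅗ + ((A + S) - 900)/5 = -⅗ + (-900 + A + S)/5 = -⅗ + (-180 + A/5 + S/5) = -903/5 + A/5 + S/5)
1/c(D, 916) = 1/(-903/5 + (⅕)*3460 + (⅕)*916) = 1/(-903/5 + 692 + 916/5) = 1/(3473/5) = 5/3473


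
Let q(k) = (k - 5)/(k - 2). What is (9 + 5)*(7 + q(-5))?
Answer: 118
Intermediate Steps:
q(k) = (-5 + k)/(-2 + k)
(9 + 5)*(7 + q(-5)) = (9 + 5)*(7 + (-5 - 5)/(-2 - 5)) = 14*(7 - 10/(-7)) = 14*(7 - ⅐*(-10)) = 14*(7 + 10/7) = 14*(59/7) = 118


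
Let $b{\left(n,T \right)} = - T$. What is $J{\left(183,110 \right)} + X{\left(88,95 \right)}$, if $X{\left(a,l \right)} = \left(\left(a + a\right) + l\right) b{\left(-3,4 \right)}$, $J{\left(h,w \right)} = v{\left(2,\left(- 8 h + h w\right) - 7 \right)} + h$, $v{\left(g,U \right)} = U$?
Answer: $17758$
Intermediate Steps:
$J{\left(h,w \right)} = -7 - 7 h + h w$ ($J{\left(h,w \right)} = \left(\left(- 8 h + h w\right) - 7\right) + h = \left(-7 - 8 h + h w\right) + h = -7 - 7 h + h w$)
$X{\left(a,l \right)} = - 8 a - 4 l$ ($X{\left(a,l \right)} = \left(\left(a + a\right) + l\right) \left(\left(-1\right) 4\right) = \left(2 a + l\right) \left(-4\right) = \left(l + 2 a\right) \left(-4\right) = - 8 a - 4 l$)
$J{\left(183,110 \right)} + X{\left(88,95 \right)} = \left(-7 - 1281 + 183 \cdot 110\right) - 1084 = \left(-7 - 1281 + 20130\right) - 1084 = 18842 - 1084 = 17758$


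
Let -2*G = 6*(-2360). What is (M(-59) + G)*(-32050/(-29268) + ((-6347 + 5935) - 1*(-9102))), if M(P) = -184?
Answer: 438535552280/7317 ≈ 5.9934e+7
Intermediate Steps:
G = 7080 (G = -3*(-2360) = -1/2*(-14160) = 7080)
(M(-59) + G)*(-32050/(-29268) + ((-6347 + 5935) - 1*(-9102))) = (-184 + 7080)*(-32050/(-29268) + ((-6347 + 5935) - 1*(-9102))) = 6896*(-32050*(-1/29268) + (-412 + 9102)) = 6896*(16025/14634 + 8690) = 6896*(127185485/14634) = 438535552280/7317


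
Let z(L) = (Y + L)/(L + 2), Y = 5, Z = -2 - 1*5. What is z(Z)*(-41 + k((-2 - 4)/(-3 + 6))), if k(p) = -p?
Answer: -78/5 ≈ -15.600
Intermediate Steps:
Z = -7 (Z = -2 - 5 = -7)
z(L) = (5 + L)/(2 + L) (z(L) = (5 + L)/(L + 2) = (5 + L)/(2 + L))
z(Z)*(-41 + k((-2 - 4)/(-3 + 6))) = ((5 - 7)/(2 - 7))*(-41 - (-2 - 4)/(-3 + 6)) = (-2/(-5))*(-41 - (-6)/3) = (-⅕*(-2))*(-41 - (-6)/3) = 2*(-41 - 1*(-2))/5 = 2*(-41 + 2)/5 = (⅖)*(-39) = -78/5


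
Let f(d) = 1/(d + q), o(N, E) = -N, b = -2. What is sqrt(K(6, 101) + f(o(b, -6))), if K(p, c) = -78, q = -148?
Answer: I*sqrt(1662794)/146 ≈ 8.8322*I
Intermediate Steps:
f(d) = 1/(-148 + d) (f(d) = 1/(d - 148) = 1/(-148 + d))
sqrt(K(6, 101) + f(o(b, -6))) = sqrt(-78 + 1/(-148 - 1*(-2))) = sqrt(-78 + 1/(-148 + 2)) = sqrt(-78 + 1/(-146)) = sqrt(-78 - 1/146) = sqrt(-11389/146) = I*sqrt(1662794)/146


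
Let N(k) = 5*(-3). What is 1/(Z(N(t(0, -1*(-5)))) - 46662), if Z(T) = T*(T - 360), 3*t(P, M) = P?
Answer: -1/41037 ≈ -2.4368e-5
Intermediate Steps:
t(P, M) = P/3
N(k) = -15
Z(T) = T*(-360 + T)
1/(Z(N(t(0, -1*(-5)))) - 46662) = 1/(-15*(-360 - 15) - 46662) = 1/(-15*(-375) - 46662) = 1/(5625 - 46662) = 1/(-41037) = -1/41037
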